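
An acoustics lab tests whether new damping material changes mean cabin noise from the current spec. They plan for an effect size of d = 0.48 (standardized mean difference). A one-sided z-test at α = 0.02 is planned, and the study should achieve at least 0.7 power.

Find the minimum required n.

Set Φ(δ − 2.054) = 0.7; then δ − 2.054 = Φ⁻¹(0.7) = 0.524, giving δ = 2.578.
δ = d·√n ⇒ n = (δ/d)² = (2.578 / 0.48)² = 28.85.
Rounding up, n = 29.

n = 29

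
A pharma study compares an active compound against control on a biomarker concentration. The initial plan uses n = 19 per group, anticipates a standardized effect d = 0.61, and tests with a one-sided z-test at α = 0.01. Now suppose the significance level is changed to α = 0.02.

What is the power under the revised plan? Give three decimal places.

Power ≈ 0.431

δ = d·√(n/2) = 0.61 × √(19/2) = 1.8801 (unchanged). New critical value: z_{0.02} = 2.054.
Revised power = P(Z > 2.054 − δ) = Φ(-0.174) = 0.4311.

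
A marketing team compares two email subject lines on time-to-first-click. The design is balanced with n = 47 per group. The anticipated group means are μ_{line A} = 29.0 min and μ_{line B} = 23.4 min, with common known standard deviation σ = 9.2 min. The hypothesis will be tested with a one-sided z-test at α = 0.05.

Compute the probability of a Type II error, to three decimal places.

Standardized effect: d = |μ_{line A} − μ_{line B}| / σ = |29.0 − 23.4| / 9.2 = 0.6087
Noncentrality parameter: λ = d·√(n/2) = 0.6087 × √(47/2) = 2.9508
Critical value for a one-sided test at α = 0.05: z_α = 1.645.
Power = P(Z > 1.645 − λ) = Φ(1.306) = 0.9042.
Type II error: β = 1 − power = 1 − 0.9042 = 0.0958.

β ≈ 0.096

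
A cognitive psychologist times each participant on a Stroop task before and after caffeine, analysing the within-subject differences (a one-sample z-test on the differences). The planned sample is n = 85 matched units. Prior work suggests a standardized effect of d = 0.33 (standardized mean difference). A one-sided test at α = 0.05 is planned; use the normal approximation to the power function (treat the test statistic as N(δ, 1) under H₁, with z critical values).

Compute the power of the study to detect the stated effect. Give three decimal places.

Power ≈ 0.919

Noncentrality parameter: δ = d·√n = 0.33 × √85 = 3.0424
Critical value for a one-sided test at α = 0.05: z_α = 1.645.
Power = P(Z > 1.645 − δ) = Φ(1.398) = 0.9189.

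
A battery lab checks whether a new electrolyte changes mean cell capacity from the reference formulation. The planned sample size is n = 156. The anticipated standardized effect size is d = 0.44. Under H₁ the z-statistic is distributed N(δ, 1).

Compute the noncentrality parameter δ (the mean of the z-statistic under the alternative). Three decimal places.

δ ≈ 5.496

δ = d·√n = 0.44 × √156 = 5.4956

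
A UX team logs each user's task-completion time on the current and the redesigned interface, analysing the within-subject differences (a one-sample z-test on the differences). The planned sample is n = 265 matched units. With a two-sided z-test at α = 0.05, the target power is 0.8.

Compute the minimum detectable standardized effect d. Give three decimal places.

d ≈ 0.172

Required noncentrality: δ = z_{0.025} + z_{0.20} = 1.960 + 0.842 = 2.802.
(Lower-tail contribution to power is negligible for δ > 0.)
δ = d·√n ⇒ d = δ/√n = 2.802/√265 = 0.1721.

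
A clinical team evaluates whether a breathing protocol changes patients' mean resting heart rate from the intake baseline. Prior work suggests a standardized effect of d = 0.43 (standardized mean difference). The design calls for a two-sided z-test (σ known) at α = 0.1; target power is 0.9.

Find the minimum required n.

n = 47

Set Φ(δ − 1.645) = 0.9; then δ − 1.645 = Φ⁻¹(0.9) = 1.282, giving δ = 2.926.
(For δ > 0 the lower-tail rejection region contributes negligibly to power, so the one-term inversion is standard.)
δ = d·√n ⇒ n = (δ/d)² = (2.926 / 0.43)² = 46.32.
Rounding up, n = 47.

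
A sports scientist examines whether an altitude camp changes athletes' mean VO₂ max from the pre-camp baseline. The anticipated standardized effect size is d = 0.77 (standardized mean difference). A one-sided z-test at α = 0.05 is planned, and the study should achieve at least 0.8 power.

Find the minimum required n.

For power 0.8 need Φ(δ − z_{0.05}) = 0.8, so δ = z_{0.05} + z_{0.20} = 1.645 + 0.842 = 2.486.
δ = d·√n ⇒ n = (δ/d)² = (2.486 / 0.77)² = 10.43.
Round up to the next whole unit.

n = 11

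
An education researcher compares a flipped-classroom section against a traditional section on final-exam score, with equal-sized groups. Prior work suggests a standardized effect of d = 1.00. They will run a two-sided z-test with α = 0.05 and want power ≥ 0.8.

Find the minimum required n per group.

n = 16 per group

Set Φ(δ − 1.960) = 0.8; then δ − 1.960 = Φ⁻¹(0.8) = 0.842, giving δ = 2.802.
(Ignoring the negligible lower-tail rejection probability gives the usual closed-form inversion.)
δ = d·√(n/2) ⇒ n = 2(δ/d)² = 2 × (2.802 / 1.00)² = 15.70.
Round up to the next whole unit.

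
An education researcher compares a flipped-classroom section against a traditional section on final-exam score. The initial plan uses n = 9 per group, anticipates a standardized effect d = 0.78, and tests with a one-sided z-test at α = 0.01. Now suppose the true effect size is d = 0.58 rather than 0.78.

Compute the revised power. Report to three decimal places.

With d = 0.58: δ = d·√(n/2) = 0.58 × √(9/2) = 1.2304. Critical value z_{0.01} = 2.326.
Revised power = P(Z > 2.326 − δ) = Φ(-1.096) = 0.1365.

Power ≈ 0.137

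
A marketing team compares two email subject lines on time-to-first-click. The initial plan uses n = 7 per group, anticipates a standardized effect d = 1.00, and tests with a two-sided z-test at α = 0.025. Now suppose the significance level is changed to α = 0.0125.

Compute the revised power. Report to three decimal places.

Power ≈ 0.265

δ = d·√(n/2) = 1.00 × √(7/2) = 1.8708 (unchanged). New critical value: z_{0.0063} = 2.498.
Revised power = Φ(δ − 2.498) + Φ(−δ − 2.498) = Φ(-0.627) + Φ(-4.369) = 0.2654 + 0.0000 = 0.2654.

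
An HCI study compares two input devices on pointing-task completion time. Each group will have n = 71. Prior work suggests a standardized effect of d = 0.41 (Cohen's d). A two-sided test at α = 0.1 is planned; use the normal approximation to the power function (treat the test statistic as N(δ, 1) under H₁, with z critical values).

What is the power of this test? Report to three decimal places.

Power ≈ 0.788

Noncentrality parameter: λ = d·√(n/2) = 0.41 × √(71/2) = 2.4429
Two-sided α = 0.1 → critical value z_{0.05} = 1.645.
Power = Φ(λ − 1.645) + Φ(−λ − 1.645) = Φ(0.798) + Φ(-4.088) = 0.7876 + 0.0000 = 0.7876.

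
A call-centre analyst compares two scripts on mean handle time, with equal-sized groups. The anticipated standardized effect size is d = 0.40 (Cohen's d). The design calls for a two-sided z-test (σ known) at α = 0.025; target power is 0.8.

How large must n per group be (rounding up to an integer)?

For power 0.8 need Φ(δ − z_{0.0125}) = 0.8, so δ = z_{0.0125} + z_{0.20} = 2.241 + 0.842 = 3.083.
(Ignoring the negligible lower-tail rejection probability gives the usual closed-form inversion.)
δ = d·√(n/2) ⇒ n = 2(δ/d)² = 2 × (3.083 / 0.40)² = 118.81.
Rounding up, n = 119 per group.

n = 119 per group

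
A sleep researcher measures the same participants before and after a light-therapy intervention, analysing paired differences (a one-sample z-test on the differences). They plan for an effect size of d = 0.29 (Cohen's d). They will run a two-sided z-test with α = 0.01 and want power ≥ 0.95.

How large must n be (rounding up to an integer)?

n = 212

Set Φ(δ − 2.576) = 0.95; then δ − 2.576 = Φ⁻¹(0.95) = 1.645, giving δ = 4.221.
(For δ > 0 the lower-tail rejection region contributes negligibly to power, so the one-term inversion is standard.)
δ = d·√n ⇒ n = (δ/d)² = (4.221 / 0.29)² = 211.82.
Round up to the next whole unit.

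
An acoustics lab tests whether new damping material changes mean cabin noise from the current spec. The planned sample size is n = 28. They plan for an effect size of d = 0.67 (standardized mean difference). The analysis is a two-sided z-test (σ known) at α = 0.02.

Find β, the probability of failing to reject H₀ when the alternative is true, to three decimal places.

β ≈ 0.111

Noncentrality parameter: λ = d·√n = 0.67 × √28 = 3.5453
Critical value for a two-sided test at α = 0.02: z_{α/2} = 2.326.
Power = Φ(λ − 2.326) + Φ(−λ − 2.326) = Φ(1.219) + Φ(-5.872) = 0.8886 + 0.0000 = 0.8886.
Type II error: β = 1 − power = 1 − 0.8886 = 0.1114.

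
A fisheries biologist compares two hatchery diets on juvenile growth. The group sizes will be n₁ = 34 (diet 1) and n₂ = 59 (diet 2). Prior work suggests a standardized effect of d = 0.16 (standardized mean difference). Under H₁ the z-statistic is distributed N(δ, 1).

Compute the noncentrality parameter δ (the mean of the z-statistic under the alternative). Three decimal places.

δ ≈ 0.743

The noncentrality parameter scales effect size by the design's sample-size factor: δ = d / √(1/n₁ + 1/n₂) = 0.16 / √(1/34 + 1/59) = 0.7431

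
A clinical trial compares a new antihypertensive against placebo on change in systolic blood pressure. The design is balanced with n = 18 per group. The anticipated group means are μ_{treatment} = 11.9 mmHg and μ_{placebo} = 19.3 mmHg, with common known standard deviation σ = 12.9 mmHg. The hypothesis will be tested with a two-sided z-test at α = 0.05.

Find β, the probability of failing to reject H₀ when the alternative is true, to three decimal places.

β ≈ 0.594

Standardized effect: d = |μ_{treatment} − μ_{placebo}| / σ = |11.9 − 19.3| / 12.9 = 0.5736
Noncentrality parameter: δ = d·√(n/2) = 0.5736 × √(18/2) = 1.7209
Critical value for a two-sided test at α = 0.05: z_{α/2} = 1.960.
Power = Φ(δ − 1.960) + Φ(−δ − 1.960) = Φ(-0.239) + Φ(-3.681) = 0.4055 + 0.0001 = 0.4057.
Type II error: β = 1 − power = 1 − 0.4057 = 0.5943.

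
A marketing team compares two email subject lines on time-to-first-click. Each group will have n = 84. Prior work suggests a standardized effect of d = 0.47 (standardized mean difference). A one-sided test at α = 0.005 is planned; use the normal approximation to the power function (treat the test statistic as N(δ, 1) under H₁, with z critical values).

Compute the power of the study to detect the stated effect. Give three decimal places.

Noncentrality parameter: δ = d·√(n/2) = 0.47 × √(84/2) = 3.0459
Critical value for a one-sided test at α = 0.005: z_α = 2.576.
Power = P(Z > 2.576 − δ) = Φ(0.470) = 0.6809.

Power ≈ 0.681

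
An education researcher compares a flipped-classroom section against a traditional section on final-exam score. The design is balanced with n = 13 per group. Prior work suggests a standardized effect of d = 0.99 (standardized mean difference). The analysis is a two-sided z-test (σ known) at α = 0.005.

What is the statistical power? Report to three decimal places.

Power ≈ 0.389

Noncentrality parameter: δ = d·√(n/2) = 0.99 × √(13/2) = 2.5240
Two-sided α = 0.005 → critical value z_{0.0025} = 2.807.
Power = Φ(δ − 2.807) + Φ(−δ − 2.807) = Φ(-0.283) + Φ(-5.331) = 0.3886 + 0.0000 = 0.3886.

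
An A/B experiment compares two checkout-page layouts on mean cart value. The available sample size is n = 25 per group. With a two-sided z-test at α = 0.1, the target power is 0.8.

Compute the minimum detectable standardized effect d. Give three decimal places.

Need Φ(δ − 1.645) = 0.8, so δ = 1.645 + 0.842 = 2.486.
(The second rejection-region term Φ(−δ − z_{α/2}) is negligible and dropped.)
δ = d·√(n/2) ⇒ d = δ/√(n/2) = 2.486/√(25/2) = 0.7033.

d ≈ 0.703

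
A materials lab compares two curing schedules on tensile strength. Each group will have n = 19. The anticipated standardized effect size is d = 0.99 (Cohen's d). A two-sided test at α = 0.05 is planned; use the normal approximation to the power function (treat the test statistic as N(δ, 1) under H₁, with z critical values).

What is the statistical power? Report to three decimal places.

Noncentrality parameter: δ = d·√(n/2) = 0.99 × √(19/2) = 3.0514
Critical value for a two-sided test at α = 0.05: z_{α/2} = 1.960.
Power = Φ(δ − 1.960) + Φ(−δ − 1.960) = Φ(1.091) + Φ(-5.011) = 0.8625 + 0.0000 = 0.8625.

Power ≈ 0.862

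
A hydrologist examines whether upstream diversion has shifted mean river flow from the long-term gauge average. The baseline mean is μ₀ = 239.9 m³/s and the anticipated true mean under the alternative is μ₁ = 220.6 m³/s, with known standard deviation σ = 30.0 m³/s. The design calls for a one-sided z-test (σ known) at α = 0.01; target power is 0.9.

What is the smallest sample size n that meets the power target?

Standardized effect: d = |μ₁ − μ₀| / σ = |220.6 − 239.9| / 30.0 = 0.6433
For power 0.9 need Φ(δ − z_{0.01}) = 0.9, so δ = z_{0.01} + z_{0.10} = 2.326 + 1.282 = 3.608.
δ = d·√n ⇒ n = (δ/d)² = (3.608 / 0.6433)² = 31.45.
Round up to the next whole unit.

n = 32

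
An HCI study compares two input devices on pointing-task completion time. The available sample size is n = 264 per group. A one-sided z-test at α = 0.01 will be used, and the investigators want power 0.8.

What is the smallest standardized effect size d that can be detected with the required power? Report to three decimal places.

Required noncentrality: δ = z_{0.01} + z_{0.20} = 2.326 + 0.842 = 3.168.
δ = d·√(n/2) ⇒ d = δ/√(n/2) = 3.168/√(264/2) = 0.2757.

d ≈ 0.276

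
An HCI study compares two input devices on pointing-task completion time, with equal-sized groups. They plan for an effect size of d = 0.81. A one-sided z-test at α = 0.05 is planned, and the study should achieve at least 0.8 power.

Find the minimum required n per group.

n = 19 per group

For power 0.8 need Φ(δ − z_{0.05}) = 0.8, so δ = z_{0.05} + z_{0.20} = 1.645 + 0.842 = 2.486.
δ = d·√(n/2) ⇒ n = 2(δ/d)² = 2 × (2.486 / 0.81)² = 18.85.
Rounding up, n = 19 per group.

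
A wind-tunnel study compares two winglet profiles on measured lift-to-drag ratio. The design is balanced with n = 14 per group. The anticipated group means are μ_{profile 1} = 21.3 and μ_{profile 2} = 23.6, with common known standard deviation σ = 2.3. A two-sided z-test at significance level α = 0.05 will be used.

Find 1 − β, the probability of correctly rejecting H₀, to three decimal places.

Standardized effect: d = |μ_{profile 1} − μ_{profile 2}| / σ = |21.3 − 23.6| / 2.3 = 1.0000
Noncentrality parameter: δ = d·√(n/2) = 1.0000 × √(14/2) = 2.6458
Two-sided α = 0.05 → critical value z_{0.025} = 1.960.
Power = Φ(δ − 1.960) + Φ(−δ − 1.960) = Φ(0.686) + Φ(-4.606) = 0.7536 + 0.0000 = 0.7536.

Power ≈ 0.754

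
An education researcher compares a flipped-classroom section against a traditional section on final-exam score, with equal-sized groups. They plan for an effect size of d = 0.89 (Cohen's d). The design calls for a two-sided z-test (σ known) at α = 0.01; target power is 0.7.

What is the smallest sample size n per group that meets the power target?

n = 25 per group

For power 0.7 need Φ(δ − z_{0.005}) = 0.7, so δ = z_{0.005} + z_{0.30} = 2.576 + 0.524 = 3.100.
(For δ > 0 the lower-tail rejection region contributes negligibly to power, so the one-term inversion is standard.)
δ = d·√(n/2) ⇒ n = 2(δ/d)² = 2 × (3.100 / 0.89)² = 24.27.
Rounding up, n = 25 per group.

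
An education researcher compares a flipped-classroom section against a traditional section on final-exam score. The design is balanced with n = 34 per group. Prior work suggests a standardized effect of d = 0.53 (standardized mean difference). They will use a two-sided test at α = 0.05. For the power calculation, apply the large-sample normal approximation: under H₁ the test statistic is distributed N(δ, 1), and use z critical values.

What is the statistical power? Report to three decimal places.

Power ≈ 0.589

Noncentrality parameter: δ = d·√(n/2) = 0.53 × √(34/2) = 2.1852
Critical value for a two-sided test at α = 0.05: z_{α/2} = 1.960.
Power = Φ(δ − 1.960) + Φ(−δ − 1.960) = Φ(0.225) + Φ(-4.145) = 0.5891 + 0.0000 = 0.5891.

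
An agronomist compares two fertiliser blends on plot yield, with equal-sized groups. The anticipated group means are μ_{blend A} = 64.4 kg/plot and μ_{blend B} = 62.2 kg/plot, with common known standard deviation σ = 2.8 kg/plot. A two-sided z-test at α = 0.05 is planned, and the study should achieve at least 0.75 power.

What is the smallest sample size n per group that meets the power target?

Standardized effect: d = |μ_{blend A} − μ_{blend B}| / σ = |64.4 − 62.2| / 2.8 = 0.7857
Set Φ(δ − 1.960) = 0.75; then δ − 1.960 = Φ⁻¹(0.75) = 0.674, giving δ = 2.634.
(Ignoring the negligible lower-tail rejection probability gives the usual closed-form inversion.)
δ = d·√(n/2) ⇒ n = 2(δ/d)² = 2 × (2.634 / 0.7857)² = 22.48.
Round up to the next whole unit.

n = 23 per group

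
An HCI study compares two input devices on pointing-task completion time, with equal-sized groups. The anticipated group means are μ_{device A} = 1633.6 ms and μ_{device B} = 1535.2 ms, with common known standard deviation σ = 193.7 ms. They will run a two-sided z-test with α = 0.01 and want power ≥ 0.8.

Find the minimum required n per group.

Standardized effect: d = |μ_{device A} − μ_{device B}| / σ = |1633.6 − 1535.2| / 193.7 = 0.5080
For power 0.8 need Φ(δ − z_{0.005}) = 0.8, so δ = z_{0.005} + z_{0.20} = 2.576 + 0.842 = 3.417.
(Ignoring the negligible lower-tail rejection probability gives the usual closed-form inversion.)
δ = d·√(n/2) ⇒ n = 2(δ/d)² = 2 × (3.417 / 0.5080)² = 90.51.
Rounding up, n = 91 per group.

n = 91 per group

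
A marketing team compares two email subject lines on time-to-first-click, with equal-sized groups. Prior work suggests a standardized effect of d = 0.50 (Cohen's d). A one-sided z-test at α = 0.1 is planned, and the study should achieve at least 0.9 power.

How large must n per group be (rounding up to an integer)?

For power 0.9 need Φ(δ − z_{0.1}) = 0.9, so δ = z_{0.1} + z_{0.10} = 1.282 + 1.282 = 2.563.
δ = d·√(n/2) ⇒ n = 2(δ/d)² = 2 × (2.563 / 0.50)² = 52.56.
Rounding up, n = 53 per group.

n = 53 per group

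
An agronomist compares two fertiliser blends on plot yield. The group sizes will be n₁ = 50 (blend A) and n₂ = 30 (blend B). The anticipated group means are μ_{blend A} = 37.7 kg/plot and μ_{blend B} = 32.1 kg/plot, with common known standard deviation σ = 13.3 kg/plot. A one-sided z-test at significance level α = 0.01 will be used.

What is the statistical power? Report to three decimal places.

Power ≈ 0.307

Standardized effect: d = |μ_{blend A} − μ_{blend B}| / σ = |37.7 − 32.1| / 13.3 = 0.4211
Noncentrality parameter: δ = d / √(1/n₁ + 1/n₂) = 0.4211 / √(1/50 + 1/30) = 1.8232
One-sided α = 0.01 → critical value z_{0.01} = 2.326.
Power = Φ(δ − 2.326) = Φ(-0.503) = 0.3074.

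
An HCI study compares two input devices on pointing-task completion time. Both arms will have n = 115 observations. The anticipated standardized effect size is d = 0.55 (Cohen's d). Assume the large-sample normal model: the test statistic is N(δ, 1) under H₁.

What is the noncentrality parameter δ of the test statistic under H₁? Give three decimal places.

δ ≈ 4.171

δ = d·√(n/2) = 0.55 × √(115/2) = 4.1706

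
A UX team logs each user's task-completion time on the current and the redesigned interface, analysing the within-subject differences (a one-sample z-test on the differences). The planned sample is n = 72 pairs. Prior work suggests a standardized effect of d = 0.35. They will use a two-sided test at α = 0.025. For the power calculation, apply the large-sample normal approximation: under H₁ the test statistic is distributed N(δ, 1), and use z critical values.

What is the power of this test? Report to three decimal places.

Noncentrality parameter: δ = d·√n = 0.35 × √72 = 2.9698
Critical value for a two-sided test at α = 0.025: z_{α/2} = 2.241.
Power = Φ(δ − 2.241) + Φ(−δ − 2.241) = Φ(0.728) + Φ(-5.211) = 0.7668 + 0.0000 = 0.7668.

Power ≈ 0.767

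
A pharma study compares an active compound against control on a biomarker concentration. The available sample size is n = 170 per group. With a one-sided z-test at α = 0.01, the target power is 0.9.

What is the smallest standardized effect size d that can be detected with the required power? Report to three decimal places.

Need Φ(δ − 2.326) = 0.9, so δ = 2.326 + 1.282 = 3.608.
δ = d·√(n/2) ⇒ d = δ/√(n/2) = 3.608/√(170/2) = 0.3913.

d ≈ 0.391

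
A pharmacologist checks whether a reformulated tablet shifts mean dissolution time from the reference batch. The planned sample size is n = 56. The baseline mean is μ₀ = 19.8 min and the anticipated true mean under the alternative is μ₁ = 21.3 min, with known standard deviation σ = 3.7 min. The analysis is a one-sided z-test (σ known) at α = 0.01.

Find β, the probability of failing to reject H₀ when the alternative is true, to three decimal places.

Standardized effect: d = |μ₁ − μ₀| / σ = |21.3 − 19.8| / 3.7 = 0.4054
Noncentrality parameter: λ = d·√n = 0.4054 × √56 = 3.0338
One-sided α = 0.01 → critical value z_{0.01} = 2.326.
Power = Φ(λ − 2.326) = Φ(0.707) = 0.7603.
Type II error: β = 1 − power = 1 − 0.7603 = 0.2397.

β ≈ 0.240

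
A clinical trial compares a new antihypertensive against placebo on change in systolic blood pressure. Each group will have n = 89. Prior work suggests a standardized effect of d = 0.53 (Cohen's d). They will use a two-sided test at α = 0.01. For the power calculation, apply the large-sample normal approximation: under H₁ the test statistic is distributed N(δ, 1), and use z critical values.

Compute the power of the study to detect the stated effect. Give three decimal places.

Power ≈ 0.831

Noncentrality parameter: δ = d·√(n/2) = 0.53 × √(89/2) = 3.5355
Critical value for a two-sided test at α = 0.01: z_{α/2} = 2.576.
Power = Φ(δ − 2.576) + Φ(−δ − 2.576) = Φ(0.960) + Φ(-6.111) = 0.8314 + 0.0000 = 0.8314.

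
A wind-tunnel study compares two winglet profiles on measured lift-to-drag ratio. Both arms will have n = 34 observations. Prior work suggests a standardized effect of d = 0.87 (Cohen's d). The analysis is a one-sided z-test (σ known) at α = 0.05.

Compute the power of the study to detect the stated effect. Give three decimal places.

Power ≈ 0.974

Noncentrality parameter: δ = d·√(n/2) = 0.87 × √(34/2) = 3.5871
One-sided α = 0.05 → critical value z_{0.05} = 1.645.
Power = Φ(δ − 1.645) = Φ(1.942) = 0.9739.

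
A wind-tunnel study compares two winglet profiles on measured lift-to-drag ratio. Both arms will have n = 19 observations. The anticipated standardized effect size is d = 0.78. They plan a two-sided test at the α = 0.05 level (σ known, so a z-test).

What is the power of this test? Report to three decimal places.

Noncentrality parameter: δ = d·√(n/2) = 0.78 × √(19/2) = 2.4041
Two-sided α = 0.05 → critical value z_{0.025} = 1.960.
Power = Φ(δ − 1.960) + Φ(−δ − 1.960) = Φ(0.444) + Φ(-4.364) = 0.6715 + 0.0000 = 0.6715.

Power ≈ 0.672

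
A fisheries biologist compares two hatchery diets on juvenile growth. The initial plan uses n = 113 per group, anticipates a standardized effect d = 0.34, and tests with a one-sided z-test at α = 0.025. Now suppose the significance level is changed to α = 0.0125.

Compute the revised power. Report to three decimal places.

δ = d·√(n/2) = 0.34 × √(113/2) = 2.5557 (unchanged). New critical value: z_{0.0125} = 2.241.
Revised power = Φ(δ − 2.241) = Φ(0.314) = 0.6233.

Power ≈ 0.623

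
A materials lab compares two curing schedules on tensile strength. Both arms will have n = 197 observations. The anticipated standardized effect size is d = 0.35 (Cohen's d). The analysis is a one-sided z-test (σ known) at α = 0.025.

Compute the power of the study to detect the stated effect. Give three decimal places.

Noncentrality parameter: δ = d·√(n/2) = 0.35 × √(197/2) = 3.4737
One-sided α = 0.025 → critical value z_{0.025} = 1.960.
Power = P(Z > 1.960 − δ) = Φ(1.514) = 0.9349.

Power ≈ 0.935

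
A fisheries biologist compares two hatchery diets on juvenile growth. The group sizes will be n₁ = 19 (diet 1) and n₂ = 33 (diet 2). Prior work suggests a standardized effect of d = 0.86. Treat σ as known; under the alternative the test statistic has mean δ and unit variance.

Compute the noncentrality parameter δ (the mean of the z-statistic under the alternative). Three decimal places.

δ = d / √(1/n₁ + 1/n₂) = 0.86 / √(1/19 + 1/33) = 2.9863

δ ≈ 2.986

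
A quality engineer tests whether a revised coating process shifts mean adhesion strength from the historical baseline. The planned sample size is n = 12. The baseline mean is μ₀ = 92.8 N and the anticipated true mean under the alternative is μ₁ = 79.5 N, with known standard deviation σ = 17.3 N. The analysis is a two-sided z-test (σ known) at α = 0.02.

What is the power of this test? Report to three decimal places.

Power ≈ 0.632

Standardized effect: d = |μ₁ − μ₀| / σ = |79.5 − 92.8| / 17.3 = 0.7688
Noncentrality parameter: δ = d·√n = 0.7688 × √12 = 2.6632
Two-sided α = 0.02 → critical value z_{0.01} = 2.326.
Power = Φ(δ − 2.326) + Φ(−δ − 2.326) = Φ(0.337) + Φ(-4.990) = 0.6319 + 0.0000 = 0.6319.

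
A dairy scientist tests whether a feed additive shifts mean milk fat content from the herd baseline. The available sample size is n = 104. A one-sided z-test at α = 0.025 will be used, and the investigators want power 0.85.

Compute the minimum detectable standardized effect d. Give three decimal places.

Need Φ(δ − 1.960) = 0.85, so δ = 1.960 + 1.036 = 2.996.
δ = d·√n ⇒ d = δ/√n = 2.996/√104 = 0.2938.

d ≈ 0.294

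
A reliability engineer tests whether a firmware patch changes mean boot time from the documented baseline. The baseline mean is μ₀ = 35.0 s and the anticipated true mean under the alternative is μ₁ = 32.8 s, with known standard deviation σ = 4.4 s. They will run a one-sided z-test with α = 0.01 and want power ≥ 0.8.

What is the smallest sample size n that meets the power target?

Standardized effect: d = |μ₁ − μ₀| / σ = |32.8 − 35.0| / 4.4 = 0.5000
For power 0.8 need Φ(δ − z_{0.01}) = 0.8, so δ = z_{0.01} + z_{0.20} = 2.326 + 0.842 = 3.168.
δ = d·√n ⇒ n = (δ/d)² = (3.168 / 0.5000)² = 40.14.
Round up to the next whole unit.

n = 41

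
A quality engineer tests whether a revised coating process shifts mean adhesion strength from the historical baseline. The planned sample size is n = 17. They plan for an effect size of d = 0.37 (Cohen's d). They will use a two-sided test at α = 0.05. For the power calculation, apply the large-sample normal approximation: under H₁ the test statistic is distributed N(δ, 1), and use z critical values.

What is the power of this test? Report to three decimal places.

Noncentrality parameter: δ = d·√n = 0.37 × √17 = 1.5255
Two-sided α = 0.05 → critical value z_{0.025} = 1.960.
Power = Φ(δ − 1.960) + Φ(−δ − 1.960) = Φ(-0.434) + Φ(-3.486) = 0.3320 + 0.0002 = 0.3322.

Power ≈ 0.332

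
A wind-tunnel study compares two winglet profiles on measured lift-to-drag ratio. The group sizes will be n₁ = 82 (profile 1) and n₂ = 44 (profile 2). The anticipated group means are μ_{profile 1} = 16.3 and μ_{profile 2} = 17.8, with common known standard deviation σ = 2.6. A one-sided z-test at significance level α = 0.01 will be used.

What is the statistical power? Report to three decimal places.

Standardized effect: d = |μ_{profile 1} − μ_{profile 2}| / σ = |16.3 − 17.8| / 2.6 = 0.5769
Noncentrality parameter: λ = d / √(1/n₁ + 1/n₂) = 0.5769 / √(1/82 + 1/44) = 3.0872
One-sided α = 0.01 → critical value z_{0.01} = 2.326.
Power = Φ(λ − 2.326) = Φ(0.761) = 0.7766.

Power ≈ 0.777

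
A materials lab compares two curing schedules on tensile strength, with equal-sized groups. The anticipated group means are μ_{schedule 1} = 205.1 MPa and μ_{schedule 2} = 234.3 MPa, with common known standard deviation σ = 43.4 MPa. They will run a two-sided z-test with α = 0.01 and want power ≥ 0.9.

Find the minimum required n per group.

Standardized effect: d = |μ_{schedule 1} − μ_{schedule 2}| / σ = |205.1 − 234.3| / 43.4 = 0.6728
Set Φ(δ − 2.576) = 0.9; then δ − 2.576 = Φ⁻¹(0.9) = 1.282, giving δ = 3.857.
(For δ > 0 the lower-tail rejection region contributes negligibly to power, so the one-term inversion is standard.)
δ = d·√(n/2) ⇒ n = 2(δ/d)² = 2 × (3.857 / 0.6728)² = 65.74.
Rounding up, n = 66 per group.

n = 66 per group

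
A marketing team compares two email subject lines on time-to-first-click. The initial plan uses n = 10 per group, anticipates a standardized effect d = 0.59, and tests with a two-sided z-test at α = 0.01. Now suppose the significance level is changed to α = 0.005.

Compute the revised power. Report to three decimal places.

δ = d·√(n/2) = 0.59 × √(10/2) = 1.3193 (unchanged). New critical value: z_{0.0025} = 2.807.
Revised power = Φ(δ − 2.807) + Φ(−δ − 2.807) = Φ(-1.488) + Φ(-4.126) = 0.0684 + 0.0000 = 0.0684.

Power ≈ 0.068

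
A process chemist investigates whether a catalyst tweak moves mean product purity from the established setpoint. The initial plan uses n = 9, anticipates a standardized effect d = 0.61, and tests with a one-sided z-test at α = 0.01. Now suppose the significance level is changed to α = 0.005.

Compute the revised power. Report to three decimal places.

Power ≈ 0.228

δ = d·√n = 0.61 × √9 = 1.8300 (unchanged). New critical value: z_{0.005} = 2.576.
Revised power = Φ(δ − 2.576) = Φ(-0.746) = 0.2279.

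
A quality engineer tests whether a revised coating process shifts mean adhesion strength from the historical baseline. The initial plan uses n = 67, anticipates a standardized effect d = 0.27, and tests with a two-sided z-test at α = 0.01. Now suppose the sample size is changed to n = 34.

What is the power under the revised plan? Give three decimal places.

Power ≈ 0.158

With n = 34: δ = d·√n = 0.27 × √34 = 1.5744. Critical value z_{0.005} = 2.576.
Revised power = Φ(δ − 2.576) + Φ(−δ − 2.576) = Φ(-1.001) + Φ(-4.150) = 0.1583 + 0.0000 = 0.1583.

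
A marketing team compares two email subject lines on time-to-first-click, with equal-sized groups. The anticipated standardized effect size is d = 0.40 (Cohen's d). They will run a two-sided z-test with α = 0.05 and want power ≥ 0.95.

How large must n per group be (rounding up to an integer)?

n = 163 per group

Set Φ(δ − 1.960) = 0.95; then δ − 1.960 = Φ⁻¹(0.95) = 1.645, giving δ = 3.605.
(For δ > 0 the lower-tail rejection region contributes negligibly to power, so the one-term inversion is standard.)
δ = d·√(n/2) ⇒ n = 2(δ/d)² = 2 × (3.605 / 0.40)² = 162.43.
Rounding up, n = 163 per group.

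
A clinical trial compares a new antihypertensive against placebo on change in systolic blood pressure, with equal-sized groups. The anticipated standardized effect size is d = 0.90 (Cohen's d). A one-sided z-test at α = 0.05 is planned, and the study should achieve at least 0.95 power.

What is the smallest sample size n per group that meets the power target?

Set Φ(δ − 1.645) = 0.95; then δ − 1.645 = Φ⁻¹(0.95) = 1.645, giving δ = 3.290.
δ = d·√(n/2) ⇒ n = 2(δ/d)² = 2 × (3.290 / 0.90)² = 26.72.
Round up to the next whole unit.

n = 27 per group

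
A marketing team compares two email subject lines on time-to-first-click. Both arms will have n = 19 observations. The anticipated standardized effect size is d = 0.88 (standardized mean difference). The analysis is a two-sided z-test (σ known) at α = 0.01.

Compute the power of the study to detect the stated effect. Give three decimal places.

Power ≈ 0.554

Noncentrality parameter: δ = d·√(n/2) = 0.88 × √(19/2) = 2.7123
Two-sided α = 0.01 → critical value z_{0.005} = 2.576.
Power = Φ(δ − 2.576) + Φ(−δ − 2.576) = Φ(0.137) + Φ(-5.288) = 0.5543 + 0.0000 = 0.5543.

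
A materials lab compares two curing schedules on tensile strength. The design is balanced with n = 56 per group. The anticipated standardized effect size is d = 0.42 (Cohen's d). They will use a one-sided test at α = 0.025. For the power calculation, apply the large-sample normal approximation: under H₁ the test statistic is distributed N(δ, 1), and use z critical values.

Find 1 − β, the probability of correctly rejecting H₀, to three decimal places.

Power ≈ 0.604

Noncentrality parameter: δ = d·√(n/2) = 0.42 × √(56/2) = 2.2224
One-sided α = 0.025 → critical value z_{0.025} = 1.960.
Power = Φ(δ − 1.960) = Φ(0.262) = 0.6035.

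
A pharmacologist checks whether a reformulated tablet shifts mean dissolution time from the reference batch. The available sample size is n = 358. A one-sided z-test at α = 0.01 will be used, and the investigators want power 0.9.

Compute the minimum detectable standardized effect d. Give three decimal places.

Need Φ(δ − 2.326) = 0.9, so δ = 2.326 + 1.282 = 3.608.
δ = d·√n ⇒ d = δ/√n = 3.608/√358 = 0.1907.

d ≈ 0.191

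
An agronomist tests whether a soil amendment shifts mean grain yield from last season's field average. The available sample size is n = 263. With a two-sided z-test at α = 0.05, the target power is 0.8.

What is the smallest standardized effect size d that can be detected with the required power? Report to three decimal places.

d ≈ 0.173

Need Φ(δ − 1.960) = 0.8, so δ = 1.960 + 0.842 = 2.802.
(Lower-tail contribution to power is negligible for δ > 0.)
δ = d·√n ⇒ d = δ/√n = 2.802/√263 = 0.1728.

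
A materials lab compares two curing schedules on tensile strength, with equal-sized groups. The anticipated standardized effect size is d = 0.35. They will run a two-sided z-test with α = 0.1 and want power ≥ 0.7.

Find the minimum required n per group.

For power 0.7 need Φ(δ − z_{0.05}) = 0.7, so δ = z_{0.05} + z_{0.30} = 1.645 + 0.524 = 2.169.
(For δ > 0 the lower-tail rejection region contributes negligibly to power, so the one-term inversion is standard.)
δ = d·√(n/2) ⇒ n = 2(δ/d)² = 2 × (2.169 / 0.35)² = 76.83.
Rounding up, n = 77 per group.

n = 77 per group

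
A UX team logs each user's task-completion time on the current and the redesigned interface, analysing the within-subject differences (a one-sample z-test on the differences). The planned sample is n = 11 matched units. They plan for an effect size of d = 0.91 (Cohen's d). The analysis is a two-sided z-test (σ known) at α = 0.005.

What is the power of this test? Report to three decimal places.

Noncentrality parameter: λ = d·√n = 0.91 × √11 = 3.0181
Critical value for a two-sided test at α = 0.005: z_{α/2} = 2.807.
Power = Φ(λ − 2.807) + Φ(−λ − 2.807) = Φ(0.211) + Φ(-5.825) = 0.5836 + 0.0000 = 0.5836.

Power ≈ 0.584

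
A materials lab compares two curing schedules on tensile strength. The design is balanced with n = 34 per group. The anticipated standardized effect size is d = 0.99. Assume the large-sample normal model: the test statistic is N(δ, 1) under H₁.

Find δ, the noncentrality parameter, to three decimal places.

δ ≈ 4.082

δ = d·√(n/2) = 0.99 × √(34/2) = 4.0819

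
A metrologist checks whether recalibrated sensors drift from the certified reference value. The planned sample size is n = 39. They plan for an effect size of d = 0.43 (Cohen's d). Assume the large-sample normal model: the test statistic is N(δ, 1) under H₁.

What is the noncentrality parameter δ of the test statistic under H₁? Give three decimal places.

δ = d·√n = 0.43 × √39 = 2.6853

δ ≈ 2.685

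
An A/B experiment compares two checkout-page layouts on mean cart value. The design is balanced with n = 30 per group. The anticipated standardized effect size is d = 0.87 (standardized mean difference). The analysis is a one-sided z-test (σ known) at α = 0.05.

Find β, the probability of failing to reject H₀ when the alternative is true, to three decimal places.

Noncentrality parameter: δ = d·√(n/2) = 0.87 × √(30/2) = 3.3695
Critical value for a one-sided test at α = 0.05: z_α = 1.645.
Power = Φ(δ − 1.645) = Φ(1.725) = 0.9577.
Type II error: β = 1 − power = 1 − 0.9577 = 0.0423.

β ≈ 0.042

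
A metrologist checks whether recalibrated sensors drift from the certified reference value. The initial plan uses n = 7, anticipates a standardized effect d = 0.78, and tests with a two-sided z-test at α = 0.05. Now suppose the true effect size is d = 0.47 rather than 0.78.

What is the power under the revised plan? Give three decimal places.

Power ≈ 0.238

With d = 0.47: δ = d·√n = 0.47 × √7 = 1.2435. Critical value z_{0.025} = 1.960.
Revised power = Φ(δ − 1.960) + Φ(−δ − 1.960) = Φ(-0.716) + Φ(-3.203) = 0.2369 + 0.0007 = 0.2375.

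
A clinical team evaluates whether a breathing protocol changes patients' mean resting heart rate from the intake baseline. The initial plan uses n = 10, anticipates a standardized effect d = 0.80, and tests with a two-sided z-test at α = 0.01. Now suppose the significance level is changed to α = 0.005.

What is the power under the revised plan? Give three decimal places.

δ = d·√n = 0.80 × √10 = 2.5298 (unchanged). New critical value: z_{0.0025} = 2.807.
Revised power = Φ(δ − 2.807) + Φ(−δ − 2.807) = Φ(-0.277) + Φ(-5.337) = 0.3908 + 0.0000 = 0.3908.

Power ≈ 0.391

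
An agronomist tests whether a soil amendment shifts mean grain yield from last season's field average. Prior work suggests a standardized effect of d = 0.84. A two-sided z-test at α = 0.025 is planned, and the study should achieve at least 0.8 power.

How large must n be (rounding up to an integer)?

Set Φ(δ − 2.241) = 0.8; then δ − 2.241 = Φ⁻¹(0.8) = 0.842, giving δ = 3.083.
(Ignoring the negligible lower-tail rejection probability gives the usual closed-form inversion.)
δ = d·√n ⇒ n = (δ/d)² = (3.083 / 0.84)² = 13.47.
Round up to the next whole unit.

n = 14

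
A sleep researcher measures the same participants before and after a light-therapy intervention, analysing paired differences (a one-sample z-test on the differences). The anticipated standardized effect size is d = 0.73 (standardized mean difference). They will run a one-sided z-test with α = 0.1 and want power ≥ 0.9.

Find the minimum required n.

n = 13

For power 0.9 need Φ(δ − z_{0.1}) = 0.9, so δ = z_{0.1} + z_{0.10} = 1.282 + 1.282 = 2.563.
δ = d·√n ⇒ n = (δ/d)² = (2.563 / 0.73)² = 12.33.
Rounding up, n = 13.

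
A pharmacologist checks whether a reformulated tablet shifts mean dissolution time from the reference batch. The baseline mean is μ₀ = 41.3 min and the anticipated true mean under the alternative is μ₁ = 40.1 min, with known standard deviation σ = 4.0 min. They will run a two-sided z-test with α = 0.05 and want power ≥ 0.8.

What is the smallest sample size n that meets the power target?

Standardized effect: d = |μ₁ − μ₀| / σ = |40.1 − 41.3| / 4.0 = 0.3000
For power 0.8 need Φ(δ − z_{0.025}) = 0.8, so δ = z_{0.025} + z_{0.20} = 1.960 + 0.842 = 2.802.
(The Φ(−δ − z_{α/2}) term is vanishingly small for δ > 0 and is dropped in the standard sample-size formula.)
δ = d·√n ⇒ n = (δ/d)² = (2.802 / 0.3000)² = 87.21.
Round up to the next whole unit.

n = 88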